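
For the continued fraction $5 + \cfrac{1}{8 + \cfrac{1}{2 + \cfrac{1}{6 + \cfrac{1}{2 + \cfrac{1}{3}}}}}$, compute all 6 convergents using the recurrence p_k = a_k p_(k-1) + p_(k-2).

5/1, 41/8, 87/17, 563/110, 1213/237, 4202/821

Using the convergent recurrence p_i = a_i*p_{i-1} + p_{i-2}, q_i = a_i*q_{i-1} + q_{i-2} with p_{-2}=0, p_{-1}=1, q_{-2}=1, q_{-1}=0:
  i=0: a_0=5, p_0 = 5*1 + 0 = 5, q_0 = 5*0 + 1 = 1.
  i=1: a_1=8, p_1 = 8*5 + 1 = 41, q_1 = 8*1 + 0 = 8.
  i=2: a_2=2, p_2 = 2*41 + 5 = 87, q_2 = 2*8 + 1 = 17.
  i=3: a_3=6, p_3 = 6*87 + 41 = 563, q_3 = 6*17 + 8 = 110.
  i=4: a_4=2, p_4 = 2*563 + 87 = 1213, q_4 = 2*110 + 17 = 237.
  i=5: a_5=3, p_5 = 3*1213 + 563 = 4202, q_5 = 3*237 + 110 = 821.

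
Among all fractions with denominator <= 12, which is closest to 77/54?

Expand x = 77/54 as a continued fraction with the Euclidean algorithm:
  77 = 1*54 + 23, so a_0 = 1.
  54 = 2*23 + 8, so a_1 = 2.
  23 = 2*8 + 7, so a_2 = 2.
  8 = 1*7 + 1, so a_3 = 1.
  7 = 7*1 + 0, so a_4 = 7.
so x = [1; 2, 2, 1, 7].
Convergents (p_i = a_i*p_{i-1} + p_{i-2}, q_i = a_i*q_{i-1} + q_{i-2} with p_{-2}=0, p_{-1}=1, q_{-2}=1, q_{-1}=0), until the denominator exceeds 12:
  i=0: a_0=1, p_0 = 1*1 + 0 = 1, q_0 = 1*0 + 1 = 1.
  i=1: a_1=2, p_1 = 2*1 + 1 = 3, q_1 = 2*1 + 0 = 2.
  i=2: a_2=2, p_2 = 2*3 + 1 = 7, q_2 = 2*2 + 1 = 5.
  i=3: a_3=1, p_3 = 1*7 + 3 = 10, q_3 = 1*5 + 2 = 7.
  i=4: a_4=7, p_4 = 7*10 + 7 = 77, q_4 = 7*7 + 5 = 54.
q_4 = 54 > 12, so the last convergent with denominator <= 12 is p_3/q_3 = 10/7.
The closest fraction with denominator <= 12 is either p_3/q_3 or the intermediate fraction (k*p_3 + p_2)/(k*q_3 + q_2) with the largest k >= 1 whose denominator stays <= 12; these approach x as k grows, and every other convergent or intermediate fraction in range is farther away.
Largest k: floor((12 - q_2)/q_3) = floor((12 - 5)/7) = 1.
That gives (1*10 + 7)/(1*7 + 5) = 17/12.
Compare the errors: |x - 10/7| = |77*7 - 10*54|/(54*7) = 1/378, and |x - 17/12| = |77*12 - 17*54|/(54*12) = 6/648.
Cross-multiplying, 1*648 = 648 < 2268 = 6*378, so 1/378 is smaller: the convergent 10/7 is closer to x than 17/12.

10/7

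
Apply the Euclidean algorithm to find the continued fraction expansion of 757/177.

Run the Euclidean algorithm on 757 and 177; the successive quotients are the partial quotients a_0, a_1, ... (each step inverts the fractional part left over by the previous one):
  757 = 4*177 + 49, so a_0 = 4.
  177 = 3*49 + 30, so a_1 = 3.
  49 = 1*30 + 19, so a_2 = 1.
  30 = 1*19 + 11, so a_3 = 1.
  19 = 1*11 + 8, so a_4 = 1.
  11 = 1*8 + 3, so a_5 = 1.
  8 = 2*3 + 2, so a_6 = 2.
  3 = 1*2 + 1, so a_7 = 1.
  2 = 2*1 + 0, so a_8 = 2.
The remainder reaches 0 after 9 divisions, so the expansion has 9 partial quotients, read off in order.

[4; 3, 1, 1, 1, 1, 2, 1, 2]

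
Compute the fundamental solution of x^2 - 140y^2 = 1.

First expand sqrt(140) as a continued fraction. With x_i = (sqrt(140) + m_i)/d_i and (m_0, d_0) = (0, 1): a_0 = floor(sqrt(140)) = 11, since 11^2 = 121 <= 140 < 144 = 12^2.
Iterate m_{i+1} = d_i*a_i - m_i, d_{i+1} = (140 - m_{i+1}^2)/d_i, a_{i+1} = floor((a_0 + m_{i+1})/d_{i+1}):
  m_1 = 1*11 - 0 = 11, d_1 = (140 - 11^2)/1 = 19/1 = 19, a_1 = floor((11 + 11)/19) = 1.
  m_2 = 19*1 - 11 = 8, d_2 = (140 - 8^2)/19 = 76/19 = 4, a_2 = floor((11 + 8)/4) = 4.
  m_3 = 4*4 - 8 = 8, d_3 = (140 - 8^2)/4 = 76/4 = 19, a_3 = floor((11 + 8)/19) = 1.
  m_4 = 19*1 - 8 = 11, d_4 = (140 - 11^2)/19 = 19/19 = 1, a_4 = floor((11 + 11)/1) = 22.
  m_5 = 1*22 - 11 = 11, d_5 = (140 - 11^2)/1 = 19/1 = 19: (m_5, d_5) = (m_1, d_1) = (11, 19), so from here the quotients repeat a_1, ..., a_4; the period length is 4.
So sqrt(140) = [11; (1, 4, 1, 22)] with period length k = 4.
k is even, so the fundamental solution of x^2 - 140y^2 = 1 is (p_{k-1}, q_{k-1}) = (p_3, q_3); compute convergents through index 3.
Convergents (p_i = a_i*p_{i-1} + p_{i-2}, q_i = a_i*q_{i-1} + q_{i-2} with p_{-2}=0, p_{-1}=1, q_{-2}=1, q_{-1}=0):
  i=0: a_0=11, p_0 = 11*1 + 0 = 11, q_0 = 11*0 + 1 = 1.
  i=1: a_1=1, p_1 = 1*11 + 1 = 12, q_1 = 1*1 + 0 = 1.
  i=2: a_2=4, p_2 = 4*12 + 11 = 59, q_2 = 4*1 + 1 = 5.
  i=3: a_3=1, p_3 = 1*59 + 12 = 71, q_3 = 1*5 + 1 = 6.
Check: 71^2 - 140*6^2 = 5041 - 5040 = 1, so (x, y) = (71, 6) solves the equation, and by the theorem it is the least positive solution.

(x, y) = (71, 6)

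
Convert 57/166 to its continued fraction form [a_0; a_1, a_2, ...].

[0; 2, 1, 10, 2, 2]

Run the Euclidean algorithm on 57 and 166; the successive quotients are the partial quotients a_0, a_1, ... (each step inverts the fractional part left over by the previous one):
  57 = 0*166 + 57, so a_0 = 0.
  166 = 2*57 + 52, so a_1 = 2.
  57 = 1*52 + 5, so a_2 = 1.
  52 = 10*5 + 2, so a_3 = 10.
  5 = 2*2 + 1, so a_4 = 2.
  2 = 2*1 + 0, so a_5 = 2.
The remainder reaches 0 after 6 divisions, so the expansion has 6 partial quotients, read off in order.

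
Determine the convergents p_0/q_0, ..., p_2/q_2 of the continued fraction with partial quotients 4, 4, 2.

Using the convergent recurrence p_i = a_i*p_{i-1} + p_{i-2}, q_i = a_i*q_{i-1} + q_{i-2} with p_{-2}=0, p_{-1}=1, q_{-2}=1, q_{-1}=0:
  i=0: a_0=4, p_0 = 4*1 + 0 = 4, q_0 = 4*0 + 1 = 1.
  i=1: a_1=4, p_1 = 4*4 + 1 = 17, q_1 = 4*1 + 0 = 4.
  i=2: a_2=2, p_2 = 2*17 + 4 = 38, q_2 = 2*4 + 1 = 9.

4/1, 17/4, 38/9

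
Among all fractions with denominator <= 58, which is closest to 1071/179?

Expand x = 1071/179 as a continued fraction with the Euclidean algorithm:
  1071 = 5*179 + 176, so a_0 = 5.
  179 = 1*176 + 3, so a_1 = 1.
  176 = 58*3 + 2, so a_2 = 58.
  3 = 1*2 + 1, so a_3 = 1.
  2 = 2*1 + 0, so a_4 = 2.
so x = [5; 1, 58, 1, 2].
Convergents (p_i = a_i*p_{i-1} + p_{i-2}, q_i = a_i*q_{i-1} + q_{i-2} with p_{-2}=0, p_{-1}=1, q_{-2}=1, q_{-1}=0), until the denominator exceeds 58:
  i=0: a_0=5, p_0 = 5*1 + 0 = 5, q_0 = 5*0 + 1 = 1.
  i=1: a_1=1, p_1 = 1*5 + 1 = 6, q_1 = 1*1 + 0 = 1.
  i=2: a_2=58, p_2 = 58*6 + 5 = 353, q_2 = 58*1 + 1 = 59.
q_2 = 59 > 58, so the last convergent with denominator <= 58 is p_1/q_1 = 6/1.
The closest fraction with denominator <= 58 is either p_1/q_1 or the intermediate fraction (k*p_1 + p_0)/(k*q_1 + q_0) with the largest k >= 1 whose denominator stays <= 58; these approach x as k grows, and every other convergent or intermediate fraction in range is farther away.
Largest k: floor((58 - q_0)/q_1) = floor((58 - 1)/1) = 57.
That gives (57*6 + 5)/(57*1 + 1) = 347/58.
Compare the errors: |x - 6/1| = |1071*1 - 6*179|/(179*1) = 3/179, and |x - 347/58| = |1071*58 - 347*179|/(179*58) = 5/10382.
Cross-multiplying, 5*179 = 895 < 31146 = 3*10382, so 5/10382 is smaller: the intermediate fraction 347/58 is closer to x than 6/1.

347/58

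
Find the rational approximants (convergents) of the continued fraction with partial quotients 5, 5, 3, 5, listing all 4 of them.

5/1, 26/5, 83/16, 441/85

Using the convergent recurrence p_i = a_i*p_{i-1} + p_{i-2}, q_i = a_i*q_{i-1} + q_{i-2} with p_{-2}=0, p_{-1}=1, q_{-2}=1, q_{-1}=0:
  i=0: a_0=5, p_0 = 5*1 + 0 = 5, q_0 = 5*0 + 1 = 1.
  i=1: a_1=5, p_1 = 5*5 + 1 = 26, q_1 = 5*1 + 0 = 5.
  i=2: a_2=3, p_2 = 3*26 + 5 = 83, q_2 = 3*5 + 1 = 16.
  i=3: a_3=5, p_3 = 5*83 + 26 = 441, q_3 = 5*16 + 5 = 85.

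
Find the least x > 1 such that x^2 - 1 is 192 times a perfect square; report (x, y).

(x, y) = (97, 7)

First expand sqrt(192) as a continued fraction. With x_i = (sqrt(192) + m_i)/d_i and (m_0, d_0) = (0, 1): a_0 = floor(sqrt(192)) = 13, since 13^2 = 169 <= 192 < 196 = 14^2.
Iterate m_{i+1} = d_i*a_i - m_i, d_{i+1} = (192 - m_{i+1}^2)/d_i, a_{i+1} = floor((a_0 + m_{i+1})/d_{i+1}):
  m_1 = 1*13 - 0 = 13, d_1 = (192 - 13^2)/1 = 23/1 = 23, a_1 = floor((13 + 13)/23) = 1.
  m_2 = 23*1 - 13 = 10, d_2 = (192 - 10^2)/23 = 92/23 = 4, a_2 = floor((13 + 10)/4) = 5.
  m_3 = 4*5 - 10 = 10, d_3 = (192 - 10^2)/4 = 92/4 = 23, a_3 = floor((13 + 10)/23) = 1.
  m_4 = 23*1 - 10 = 13, d_4 = (192 - 13^2)/23 = 23/23 = 1, a_4 = floor((13 + 13)/1) = 26.
  m_5 = 1*26 - 13 = 13, d_5 = (192 - 13^2)/1 = 23/1 = 23: (m_5, d_5) = (m_1, d_1) = (13, 23), so from here the quotients repeat a_1, ..., a_4; the period length is 4.
So sqrt(192) = [13; (1, 5, 1, 26)] with period length k = 4.
k is even, so the fundamental solution of x^2 - 192y^2 = 1 is (p_{k-1}, q_{k-1}) = (p_3, q_3); compute convergents through index 3.
Convergents (p_i = a_i*p_{i-1} + p_{i-2}, q_i = a_i*q_{i-1} + q_{i-2} with p_{-2}=0, p_{-1}=1, q_{-2}=1, q_{-1}=0):
  i=0: a_0=13, p_0 = 13*1 + 0 = 13, q_0 = 13*0 + 1 = 1.
  i=1: a_1=1, p_1 = 1*13 + 1 = 14, q_1 = 1*1 + 0 = 1.
  i=2: a_2=5, p_2 = 5*14 + 13 = 83, q_2 = 5*1 + 1 = 6.
  i=3: a_3=1, p_3 = 1*83 + 14 = 97, q_3 = 1*6 + 1 = 7.
Check: 97^2 - 192*7^2 = 9409 - 9408 = 1, so (x, y) = (97, 7) solves the equation, and by the theorem it is the least positive solution.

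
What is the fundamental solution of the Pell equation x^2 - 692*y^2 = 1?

(x, y) = (2499849, 95030)

First expand sqrt(692) as a continued fraction. With x_i = (sqrt(692) + m_i)/d_i and (m_0, d_0) = (0, 1): a_0 = floor(sqrt(692)) = 26, since 26^2 = 676 <= 692 < 729 = 27^2.
Iterate m_{i+1} = d_i*a_i - m_i, d_{i+1} = (692 - m_{i+1}^2)/d_i, a_{i+1} = floor((a_0 + m_{i+1})/d_{i+1}):
  m_1 = 1*26 - 0 = 26, d_1 = (692 - 26^2)/1 = 16/1 = 16, a_1 = floor((26 + 26)/16) = 3.
  m_2 = 16*3 - 26 = 22, d_2 = (692 - 22^2)/16 = 208/16 = 13, a_2 = floor((26 + 22)/13) = 3.
  m_3 = 13*3 - 22 = 17, d_3 = (692 - 17^2)/13 = 403/13 = 31, a_3 = floor((26 + 17)/31) = 1.
  m_4 = 31*1 - 17 = 14, d_4 = (692 - 14^2)/31 = 496/31 = 16, a_4 = floor((26 + 14)/16) = 2.
  m_5 = 16*2 - 14 = 18, d_5 = (692 - 18^2)/16 = 368/16 = 23, a_5 = floor((26 + 18)/23) = 1.
  m_6 = 23*1 - 18 = 5, d_6 = (692 - 5^2)/23 = 667/23 = 29, a_6 = floor((26 + 5)/29) = 1.
  m_7 = 29*1 - 5 = 24, d_7 = (692 - 24^2)/29 = 116/29 = 4, a_7 = floor((26 + 24)/4) = 12.
  m_8 = 4*12 - 24 = 24, d_8 = (692 - 24^2)/4 = 116/4 = 29, a_8 = floor((26 + 24)/29) = 1.
  m_9 = 29*1 - 24 = 5, d_9 = (692 - 5^2)/29 = 667/29 = 23, a_9 = floor((26 + 5)/23) = 1.
  m_10 = 23*1 - 5 = 18, d_10 = (692 - 18^2)/23 = 368/23 = 16, a_10 = floor((26 + 18)/16) = 2.
  m_11 = 16*2 - 18 = 14, d_11 = (692 - 14^2)/16 = 496/16 = 31, a_11 = floor((26 + 14)/31) = 1.
  m_12 = 31*1 - 14 = 17, d_12 = (692 - 17^2)/31 = 403/31 = 13, a_12 = floor((26 + 17)/13) = 3.
  m_13 = 13*3 - 17 = 22, d_13 = (692 - 22^2)/13 = 208/13 = 16, a_13 = floor((26 + 22)/16) = 3.
  m_14 = 16*3 - 22 = 26, d_14 = (692 - 26^2)/16 = 16/16 = 1, a_14 = floor((26 + 26)/1) = 52.
  m_15 = 1*52 - 26 = 26, d_15 = (692 - 26^2)/1 = 16/1 = 16: (m_15, d_15) = (m_1, d_1) = (26, 16), so from here the quotients repeat a_1, ..., a_14; the period length is 14.
So sqrt(692) = [26; (3, 3, 1, 2, 1, 1, 12, 1, 1, 2, 1, 3, 3, 52)] with period length k = 14.
k is even, so the fundamental solution of x^2 - 692y^2 = 1 is (p_{k-1}, q_{k-1}) = (p_13, q_13); compute convergents through index 13.
Convergents (p_i = a_i*p_{i-1} + p_{i-2}, q_i = a_i*q_{i-1} + q_{i-2} with p_{-2}=0, p_{-1}=1, q_{-2}=1, q_{-1}=0):
  i=0: a_0=26, p_0 = 26*1 + 0 = 26, q_0 = 26*0 + 1 = 1.
  i=1: a_1=3, p_1 = 3*26 + 1 = 79, q_1 = 3*1 + 0 = 3.
  i=2: a_2=3, p_2 = 3*79 + 26 = 263, q_2 = 3*3 + 1 = 10.
  i=3: a_3=1, p_3 = 1*263 + 79 = 342, q_3 = 1*10 + 3 = 13.
  i=4: a_4=2, p_4 = 2*342 + 263 = 947, q_4 = 2*13 + 10 = 36.
  i=5: a_5=1, p_5 = 1*947 + 342 = 1289, q_5 = 1*36 + 13 = 49.
  i=6: a_6=1, p_6 = 1*1289 + 947 = 2236, q_6 = 1*49 + 36 = 85.
  i=7: a_7=12, p_7 = 12*2236 + 1289 = 28121, q_7 = 12*85 + 49 = 1069.
  i=8: a_8=1, p_8 = 1*28121 + 2236 = 30357, q_8 = 1*1069 + 85 = 1154.
  i=9: a_9=1, p_9 = 1*30357 + 28121 = 58478, q_9 = 1*1154 + 1069 = 2223.
  i=10: a_10=2, p_10 = 2*58478 + 30357 = 147313, q_10 = 2*2223 + 1154 = 5600.
  i=11: a_11=1, p_11 = 1*147313 + 58478 = 205791, q_11 = 1*5600 + 2223 = 7823.
  i=12: a_12=3, p_12 = 3*205791 + 147313 = 764686, q_12 = 3*7823 + 5600 = 29069.
  i=13: a_13=3, p_13 = 3*764686 + 205791 = 2499849, q_13 = 3*29069 + 7823 = 95030.
Check: 2499849^2 - 692*95030^2 = 6249245022801 - 6249245022800 = 1, so (x, y) = (2499849, 95030) solves the equation, and by the theorem it is the least positive solution.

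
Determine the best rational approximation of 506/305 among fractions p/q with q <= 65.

Expand x = 506/305 as a continued fraction with the Euclidean algorithm:
  506 = 1*305 + 201, so a_0 = 1.
  305 = 1*201 + 104, so a_1 = 1.
  201 = 1*104 + 97, so a_2 = 1.
  104 = 1*97 + 7, so a_3 = 1.
  97 = 13*7 + 6, so a_4 = 13.
  7 = 1*6 + 1, so a_5 = 1.
  6 = 6*1 + 0, so a_6 = 6.
so x = [1; 1, 1, 1, 13, 1, 6].
Convergents (p_i = a_i*p_{i-1} + p_{i-2}, q_i = a_i*q_{i-1} + q_{i-2} with p_{-2}=0, p_{-1}=1, q_{-2}=1, q_{-1}=0), until the denominator exceeds 65:
  i=0: a_0=1, p_0 = 1*1 + 0 = 1, q_0 = 1*0 + 1 = 1.
  i=1: a_1=1, p_1 = 1*1 + 1 = 2, q_1 = 1*1 + 0 = 1.
  i=2: a_2=1, p_2 = 1*2 + 1 = 3, q_2 = 1*1 + 1 = 2.
  i=3: a_3=1, p_3 = 1*3 + 2 = 5, q_3 = 1*2 + 1 = 3.
  i=4: a_4=13, p_4 = 13*5 + 3 = 68, q_4 = 13*3 + 2 = 41.
  i=5: a_5=1, p_5 = 1*68 + 5 = 73, q_5 = 1*41 + 3 = 44.
  i=6: a_6=6, p_6 = 6*73 + 68 = 506, q_6 = 6*44 + 41 = 305.
q_6 = 305 > 65, so the last convergent with denominator <= 65 is p_5/q_5 = 73/44.
The closest fraction with denominator <= 65 is either p_5/q_5 or the intermediate fraction (k*p_5 + p_4)/(k*q_5 + q_4) with the largest k >= 1 whose denominator stays <= 65; these approach x as k grows, and every other convergent or intermediate fraction in range is farther away.
Largest k: floor((65 - q_4)/q_5) = floor((65 - 41)/44) = 0.
Since k = 0, no intermediate fraction beyond p_5/q_5 has denominator <= 65, so the convergent 73/44 is the closest (its error is |506*44 - 73*305|/(305*44) = 1/13420).

73/44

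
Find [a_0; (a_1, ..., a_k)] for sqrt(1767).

[42; (28, 84)]

Write x_i = (sqrt(1767) + m_i)/d_i with (m_0, d_0) = (0, 1). a_0 = floor(sqrt(1767)) = 42, since 42^2 = 1764 <= 1767 < 1849 = 43^2.
Iterate m_{i+1} = d_i*a_i - m_i, d_{i+1} = (1767 - m_{i+1}^2)/d_i, a_{i+1} = floor((a_0 + m_{i+1})/d_{i+1}):
  m_1 = 1*42 - 0 = 42, d_1 = (1767 - 42^2)/1 = 3/1 = 3, a_1 = floor((42 + 42)/3) = 28.
  m_2 = 3*28 - 42 = 42, d_2 = (1767 - 42^2)/3 = 3/3 = 1, a_2 = floor((42 + 42)/1) = 84.
  m_3 = 1*84 - 42 = 42, d_3 = (1767 - 42^2)/1 = 3/1 = 3: (m_3, d_3) = (m_1, d_1) = (42, 3), so from here the quotients repeat a_1, a_2; the period length is 2.
Hence the expansion of sqrt(1767) is a_0 = 42 followed by the repeating block 28, 84 (period 2).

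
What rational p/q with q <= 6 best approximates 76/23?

10/3

Expand x = 76/23 as a continued fraction with the Euclidean algorithm:
  76 = 3*23 + 7, so a_0 = 3.
  23 = 3*7 + 2, so a_1 = 3.
  7 = 3*2 + 1, so a_2 = 3.
  2 = 2*1 + 0, so a_3 = 2.
so x = [3; 3, 3, 2].
Convergents (p_i = a_i*p_{i-1} + p_{i-2}, q_i = a_i*q_{i-1} + q_{i-2} with p_{-2}=0, p_{-1}=1, q_{-2}=1, q_{-1}=0), until the denominator exceeds 6:
  i=0: a_0=3, p_0 = 3*1 + 0 = 3, q_0 = 3*0 + 1 = 1.
  i=1: a_1=3, p_1 = 3*3 + 1 = 10, q_1 = 3*1 + 0 = 3.
  i=2: a_2=3, p_2 = 3*10 + 3 = 33, q_2 = 3*3 + 1 = 10.
q_2 = 10 > 6, so the last convergent with denominator <= 6 is p_1/q_1 = 10/3.
The closest fraction with denominator <= 6 is either p_1/q_1 or the intermediate fraction (k*p_1 + p_0)/(k*q_1 + q_0) with the largest k >= 1 whose denominator stays <= 6; these approach x as k grows, and every other convergent or intermediate fraction in range is farther away.
Largest k: floor((6 - q_0)/q_1) = floor((6 - 1)/3) = 1.
That gives (1*10 + 3)/(1*3 + 1) = 13/4.
Compare the errors: |x - 10/3| = |76*3 - 10*23|/(23*3) = 2/69, and |x - 13/4| = |76*4 - 13*23|/(23*4) = 5/92.
Cross-multiplying, 2*92 = 184 < 345 = 5*69, so 2/69 is smaller: the convergent 10/3 is closer to x than 13/4.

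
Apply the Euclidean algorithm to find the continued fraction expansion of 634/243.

Run the Euclidean algorithm on 634 and 243; the successive quotients are the partial quotients a_0, a_1, ... (each step inverts the fractional part left over by the previous one):
  634 = 2*243 + 148, so a_0 = 2.
  243 = 1*148 + 95, so a_1 = 1.
  148 = 1*95 + 53, so a_2 = 1.
  95 = 1*53 + 42, so a_3 = 1.
  53 = 1*42 + 11, so a_4 = 1.
  42 = 3*11 + 9, so a_5 = 3.
  11 = 1*9 + 2, so a_6 = 1.
  9 = 4*2 + 1, so a_7 = 4.
  2 = 2*1 + 0, so a_8 = 2.
The remainder reaches 0 after 9 divisions, so the expansion has 9 partial quotients, read off in order.

[2; 1, 1, 1, 1, 3, 1, 4, 2]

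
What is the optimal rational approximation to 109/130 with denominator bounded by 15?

Expand x = 109/130 as a continued fraction with the Euclidean algorithm:
  109 = 0*130 + 109, so a_0 = 0.
  130 = 1*109 + 21, so a_1 = 1.
  109 = 5*21 + 4, so a_2 = 5.
  21 = 5*4 + 1, so a_3 = 5.
  4 = 4*1 + 0, so a_4 = 4.
so x = [0; 1, 5, 5, 4].
Convergents (p_i = a_i*p_{i-1} + p_{i-2}, q_i = a_i*q_{i-1} + q_{i-2} with p_{-2}=0, p_{-1}=1, q_{-2}=1, q_{-1}=0), until the denominator exceeds 15:
  i=0: a_0=0, p_0 = 0*1 + 0 = 0, q_0 = 0*0 + 1 = 1.
  i=1: a_1=1, p_1 = 1*0 + 1 = 1, q_1 = 1*1 + 0 = 1.
  i=2: a_2=5, p_2 = 5*1 + 0 = 5, q_2 = 5*1 + 1 = 6.
  i=3: a_3=5, p_3 = 5*5 + 1 = 26, q_3 = 5*6 + 1 = 31.
q_3 = 31 > 15, so the last convergent with denominator <= 15 is p_2/q_2 = 5/6.
The closest fraction with denominator <= 15 is either p_2/q_2 or the intermediate fraction (k*p_2 + p_1)/(k*q_2 + q_1) with the largest k >= 1 whose denominator stays <= 15; these approach x as k grows, and every other convergent or intermediate fraction in range is farther away.
Largest k: floor((15 - q_1)/q_2) = floor((15 - 1)/6) = 2.
That gives (2*5 + 1)/(2*6 + 1) = 11/13.
Compare the errors: |x - 5/6| = |109*6 - 5*130|/(130*6) = 4/780, and |x - 11/13| = |109*13 - 11*130|/(130*13) = 13/1690.
Cross-multiplying, 4*1690 = 6760 < 10140 = 13*780, so 4/780 is smaller: the convergent 5/6 is closer to x than 11/13.

5/6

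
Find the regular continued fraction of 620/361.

[1; 1, 2, 1, 1, 5, 1, 7]

Run the Euclidean algorithm on 620 and 361; the successive quotients are the partial quotients a_0, a_1, ... (each step inverts the fractional part left over by the previous one):
  620 = 1*361 + 259, so a_0 = 1.
  361 = 1*259 + 102, so a_1 = 1.
  259 = 2*102 + 55, so a_2 = 2.
  102 = 1*55 + 47, so a_3 = 1.
  55 = 1*47 + 8, so a_4 = 1.
  47 = 5*8 + 7, so a_5 = 5.
  8 = 1*7 + 1, so a_6 = 1.
  7 = 7*1 + 0, so a_7 = 7.
The remainder reaches 0 after 8 divisions, so the expansion has 8 partial quotients, read off in order.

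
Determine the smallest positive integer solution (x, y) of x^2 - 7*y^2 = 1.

(x, y) = (8, 3)

First expand sqrt(7) as a continued fraction. With x_i = (sqrt(7) + m_i)/d_i and (m_0, d_0) = (0, 1): a_0 = floor(sqrt(7)) = 2, since 2^2 = 4 <= 7 < 9 = 3^2.
Iterate m_{i+1} = d_i*a_i - m_i, d_{i+1} = (7 - m_{i+1}^2)/d_i, a_{i+1} = floor((a_0 + m_{i+1})/d_{i+1}):
  m_1 = 1*2 - 0 = 2, d_1 = (7 - 2^2)/1 = 3/1 = 3, a_1 = floor((2 + 2)/3) = 1.
  m_2 = 3*1 - 2 = 1, d_2 = (7 - 1^2)/3 = 6/3 = 2, a_2 = floor((2 + 1)/2) = 1.
  m_3 = 2*1 - 1 = 1, d_3 = (7 - 1^2)/2 = 6/2 = 3, a_3 = floor((2 + 1)/3) = 1.
  m_4 = 3*1 - 1 = 2, d_4 = (7 - 2^2)/3 = 3/3 = 1, a_4 = floor((2 + 2)/1) = 4.
  m_5 = 1*4 - 2 = 2, d_5 = (7 - 2^2)/1 = 3/1 = 3: (m_5, d_5) = (m_1, d_1) = (2, 3), so from here the quotients repeat a_1, ..., a_4; the period length is 4.
So sqrt(7) = [2; (1, 1, 1, 4)] with period length k = 4.
k is even, so the fundamental solution of x^2 - 7y^2 = 1 is (p_{k-1}, q_{k-1}) = (p_3, q_3); compute convergents through index 3.
Convergents (p_i = a_i*p_{i-1} + p_{i-2}, q_i = a_i*q_{i-1} + q_{i-2} with p_{-2}=0, p_{-1}=1, q_{-2}=1, q_{-1}=0):
  i=0: a_0=2, p_0 = 2*1 + 0 = 2, q_0 = 2*0 + 1 = 1.
  i=1: a_1=1, p_1 = 1*2 + 1 = 3, q_1 = 1*1 + 0 = 1.
  i=2: a_2=1, p_2 = 1*3 + 2 = 5, q_2 = 1*1 + 1 = 2.
  i=3: a_3=1, p_3 = 1*5 + 3 = 8, q_3 = 1*2 + 1 = 3.
Check: 8^2 - 7*3^2 = 64 - 63 = 1, so (x, y) = (8, 3) solves the equation, and by the theorem it is the least positive solution.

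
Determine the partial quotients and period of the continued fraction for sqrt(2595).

Write x_i = (sqrt(2595) + m_i)/d_i with (m_0, d_0) = (0, 1). a_0 = floor(sqrt(2595)) = 50, since 50^2 = 2500 <= 2595 < 2601 = 51^2.
Iterate m_{i+1} = d_i*a_i - m_i, d_{i+1} = (2595 - m_{i+1}^2)/d_i, a_{i+1} = floor((a_0 + m_{i+1})/d_{i+1}):
  m_1 = 1*50 - 0 = 50, d_1 = (2595 - 50^2)/1 = 95/1 = 95, a_1 = floor((50 + 50)/95) = 1.
  m_2 = 95*1 - 50 = 45, d_2 = (2595 - 45^2)/95 = 570/95 = 6, a_2 = floor((50 + 45)/6) = 15.
  m_3 = 6*15 - 45 = 45, d_3 = (2595 - 45^2)/6 = 570/6 = 95, a_3 = floor((50 + 45)/95) = 1.
  m_4 = 95*1 - 45 = 50, d_4 = (2595 - 50^2)/95 = 95/95 = 1, a_4 = floor((50 + 50)/1) = 100.
  m_5 = 1*100 - 50 = 50, d_5 = (2595 - 50^2)/1 = 95/1 = 95: (m_5, d_5) = (m_1, d_1) = (50, 95), so from here the quotients repeat a_1, ..., a_4; the period length is 4.
Hence the expansion of sqrt(2595) is a_0 = 50 followed by the repeating block 1, 15, 1, 100 (period 4).

[50; (1, 15, 1, 100)]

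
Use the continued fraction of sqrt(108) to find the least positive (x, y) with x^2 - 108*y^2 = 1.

First expand sqrt(108) as a continued fraction. With x_i = (sqrt(108) + m_i)/d_i and (m_0, d_0) = (0, 1): a_0 = floor(sqrt(108)) = 10, since 10^2 = 100 <= 108 < 121 = 11^2.
Iterate m_{i+1} = d_i*a_i - m_i, d_{i+1} = (108 - m_{i+1}^2)/d_i, a_{i+1} = floor((a_0 + m_{i+1})/d_{i+1}):
  m_1 = 1*10 - 0 = 10, d_1 = (108 - 10^2)/1 = 8/1 = 8, a_1 = floor((10 + 10)/8) = 2.
  m_2 = 8*2 - 10 = 6, d_2 = (108 - 6^2)/8 = 72/8 = 9, a_2 = floor((10 + 6)/9) = 1.
  m_3 = 9*1 - 6 = 3, d_3 = (108 - 3^2)/9 = 99/9 = 11, a_3 = floor((10 + 3)/11) = 1.
  m_4 = 11*1 - 3 = 8, d_4 = (108 - 8^2)/11 = 44/11 = 4, a_4 = floor((10 + 8)/4) = 4.
  m_5 = 4*4 - 8 = 8, d_5 = (108 - 8^2)/4 = 44/4 = 11, a_5 = floor((10 + 8)/11) = 1.
  m_6 = 11*1 - 8 = 3, d_6 = (108 - 3^2)/11 = 99/11 = 9, a_6 = floor((10 + 3)/9) = 1.
  m_7 = 9*1 - 3 = 6, d_7 = (108 - 6^2)/9 = 72/9 = 8, a_7 = floor((10 + 6)/8) = 2.
  m_8 = 8*2 - 6 = 10, d_8 = (108 - 10^2)/8 = 8/8 = 1, a_8 = floor((10 + 10)/1) = 20.
  m_9 = 1*20 - 10 = 10, d_9 = (108 - 10^2)/1 = 8/1 = 8: (m_9, d_9) = (m_1, d_1) = (10, 8), so from here the quotients repeat a_1, ..., a_8; the period length is 8.
So sqrt(108) = [10; (2, 1, 1, 4, 1, 1, 2, 20)] with period length k = 8.
k is even, so the fundamental solution of x^2 - 108y^2 = 1 is (p_{k-1}, q_{k-1}) = (p_7, q_7); compute convergents through index 7.
Convergents (p_i = a_i*p_{i-1} + p_{i-2}, q_i = a_i*q_{i-1} + q_{i-2} with p_{-2}=0, p_{-1}=1, q_{-2}=1, q_{-1}=0):
  i=0: a_0=10, p_0 = 10*1 + 0 = 10, q_0 = 10*0 + 1 = 1.
  i=1: a_1=2, p_1 = 2*10 + 1 = 21, q_1 = 2*1 + 0 = 2.
  i=2: a_2=1, p_2 = 1*21 + 10 = 31, q_2 = 1*2 + 1 = 3.
  i=3: a_3=1, p_3 = 1*31 + 21 = 52, q_3 = 1*3 + 2 = 5.
  i=4: a_4=4, p_4 = 4*52 + 31 = 239, q_4 = 4*5 + 3 = 23.
  i=5: a_5=1, p_5 = 1*239 + 52 = 291, q_5 = 1*23 + 5 = 28.
  i=6: a_6=1, p_6 = 1*291 + 239 = 530, q_6 = 1*28 + 23 = 51.
  i=7: a_7=2, p_7 = 2*530 + 291 = 1351, q_7 = 2*51 + 28 = 130.
Check: 1351^2 - 108*130^2 = 1825201 - 1825200 = 1, so (x, y) = (1351, 130) solves the equation, and by the theorem it is the least positive solution.

(x, y) = (1351, 130)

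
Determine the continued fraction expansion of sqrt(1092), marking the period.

Write x_i = (sqrt(1092) + m_i)/d_i with (m_0, d_0) = (0, 1). a_0 = floor(sqrt(1092)) = 33, since 33^2 = 1089 <= 1092 < 1156 = 34^2.
Iterate m_{i+1} = d_i*a_i - m_i, d_{i+1} = (1092 - m_{i+1}^2)/d_i, a_{i+1} = floor((a_0 + m_{i+1})/d_{i+1}):
  m_1 = 1*33 - 0 = 33, d_1 = (1092 - 33^2)/1 = 3/1 = 3, a_1 = floor((33 + 33)/3) = 22.
  m_2 = 3*22 - 33 = 33, d_2 = (1092 - 33^2)/3 = 3/3 = 1, a_2 = floor((33 + 33)/1) = 66.
  m_3 = 1*66 - 33 = 33, d_3 = (1092 - 33^2)/1 = 3/1 = 3: (m_3, d_3) = (m_1, d_1) = (33, 3), so from here the quotients repeat a_1, a_2; the period length is 2.
Hence the expansion of sqrt(1092) is a_0 = 33 followed by the repeating block 22, 66 (period 2).

[33; (22, 66)]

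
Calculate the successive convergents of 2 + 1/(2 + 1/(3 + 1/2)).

Using the convergent recurrence p_i = a_i*p_{i-1} + p_{i-2}, q_i = a_i*q_{i-1} + q_{i-2} with p_{-2}=0, p_{-1}=1, q_{-2}=1, q_{-1}=0:
  i=0: a_0=2, p_0 = 2*1 + 0 = 2, q_0 = 2*0 + 1 = 1.
  i=1: a_1=2, p_1 = 2*2 + 1 = 5, q_1 = 2*1 + 0 = 2.
  i=2: a_2=3, p_2 = 3*5 + 2 = 17, q_2 = 3*2 + 1 = 7.
  i=3: a_3=2, p_3 = 2*17 + 5 = 39, q_3 = 2*7 + 2 = 16.

2/1, 5/2, 17/7, 39/16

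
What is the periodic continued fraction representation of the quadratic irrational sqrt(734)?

Write x_i = (sqrt(734) + m_i)/d_i with (m_0, d_0) = (0, 1). a_0 = floor(sqrt(734)) = 27, since 27^2 = 729 <= 734 < 784 = 28^2.
Iterate m_{i+1} = d_i*a_i - m_i, d_{i+1} = (734 - m_{i+1}^2)/d_i, a_{i+1} = floor((a_0 + m_{i+1})/d_{i+1}):
  m_1 = 1*27 - 0 = 27, d_1 = (734 - 27^2)/1 = 5/1 = 5, a_1 = floor((27 + 27)/5) = 10.
  m_2 = 5*10 - 27 = 23, d_2 = (734 - 23^2)/5 = 205/5 = 41, a_2 = floor((27 + 23)/41) = 1.
  m_3 = 41*1 - 23 = 18, d_3 = (734 - 18^2)/41 = 410/41 = 10, a_3 = floor((27 + 18)/10) = 4.
  m_4 = 10*4 - 18 = 22, d_4 = (734 - 22^2)/10 = 250/10 = 25, a_4 = floor((27 + 22)/25) = 1.
  m_5 = 25*1 - 22 = 3, d_5 = (734 - 3^2)/25 = 725/25 = 29, a_5 = floor((27 + 3)/29) = 1.
  m_6 = 29*1 - 3 = 26, d_6 = (734 - 26^2)/29 = 58/29 = 2, a_6 = floor((27 + 26)/2) = 26.
  m_7 = 2*26 - 26 = 26, d_7 = (734 - 26^2)/2 = 58/2 = 29, a_7 = floor((27 + 26)/29) = 1.
  m_8 = 29*1 - 26 = 3, d_8 = (734 - 3^2)/29 = 725/29 = 25, a_8 = floor((27 + 3)/25) = 1.
  m_9 = 25*1 - 3 = 22, d_9 = (734 - 22^2)/25 = 250/25 = 10, a_9 = floor((27 + 22)/10) = 4.
  m_10 = 10*4 - 22 = 18, d_10 = (734 - 18^2)/10 = 410/10 = 41, a_10 = floor((27 + 18)/41) = 1.
  m_11 = 41*1 - 18 = 23, d_11 = (734 - 23^2)/41 = 205/41 = 5, a_11 = floor((27 + 23)/5) = 10.
  m_12 = 5*10 - 23 = 27, d_12 = (734 - 27^2)/5 = 5/5 = 1, a_12 = floor((27 + 27)/1) = 54.
  m_13 = 1*54 - 27 = 27, d_13 = (734 - 27^2)/1 = 5/1 = 5: (m_13, d_13) = (m_1, d_1) = (27, 5), so from here the quotients repeat a_1, ..., a_12; the period length is 12.
Hence the expansion of sqrt(734) is a_0 = 27 followed by the repeating block 10, 1, 4, 1, 1, 26, 1, 1, 4, 1, 10, 54 (period 12).

[27; (10, 1, 4, 1, 1, 26, 1, 1, 4, 1, 10, 54)]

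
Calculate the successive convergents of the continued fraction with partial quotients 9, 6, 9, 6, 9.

9/1, 55/6, 504/55, 3079/336, 28215/3079

Using the convergent recurrence p_i = a_i*p_{i-1} + p_{i-2}, q_i = a_i*q_{i-1} + q_{i-2} with p_{-2}=0, p_{-1}=1, q_{-2}=1, q_{-1}=0:
  i=0: a_0=9, p_0 = 9*1 + 0 = 9, q_0 = 9*0 + 1 = 1.
  i=1: a_1=6, p_1 = 6*9 + 1 = 55, q_1 = 6*1 + 0 = 6.
  i=2: a_2=9, p_2 = 9*55 + 9 = 504, q_2 = 9*6 + 1 = 55.
  i=3: a_3=6, p_3 = 6*504 + 55 = 3079, q_3 = 6*55 + 6 = 336.
  i=4: a_4=9, p_4 = 9*3079 + 504 = 28215, q_4 = 9*336 + 55 = 3079.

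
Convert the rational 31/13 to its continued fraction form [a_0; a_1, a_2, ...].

Run the Euclidean algorithm on 31 and 13; the successive quotients are the partial quotients a_0, a_1, ... (each step inverts the fractional part left over by the previous one):
  31 = 2*13 + 5, so a_0 = 2.
  13 = 2*5 + 3, so a_1 = 2.
  5 = 1*3 + 2, so a_2 = 1.
  3 = 1*2 + 1, so a_3 = 1.
  2 = 2*1 + 0, so a_4 = 2.
The remainder reaches 0 after 5 divisions, so the expansion has 5 partial quotients, read off in order.

[2; 2, 1, 1, 2]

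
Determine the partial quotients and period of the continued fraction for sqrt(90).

Write x_i = (sqrt(90) + m_i)/d_i with (m_0, d_0) = (0, 1). a_0 = floor(sqrt(90)) = 9, since 9^2 = 81 <= 90 < 100 = 10^2.
Iterate m_{i+1} = d_i*a_i - m_i, d_{i+1} = (90 - m_{i+1}^2)/d_i, a_{i+1} = floor((a_0 + m_{i+1})/d_{i+1}):
  m_1 = 1*9 - 0 = 9, d_1 = (90 - 9^2)/1 = 9/1 = 9, a_1 = floor((9 + 9)/9) = 2.
  m_2 = 9*2 - 9 = 9, d_2 = (90 - 9^2)/9 = 9/9 = 1, a_2 = floor((9 + 9)/1) = 18.
  m_3 = 1*18 - 9 = 9, d_3 = (90 - 9^2)/1 = 9/1 = 9: (m_3, d_3) = (m_1, d_1) = (9, 9), so from here the quotients repeat a_1, a_2; the period length is 2.
Hence the expansion of sqrt(90) is a_0 = 9 followed by the repeating block 2, 18 (period 2).

[9; (2, 18)]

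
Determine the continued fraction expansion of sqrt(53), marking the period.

[7; (3, 1, 1, 3, 14)]

Write x_i = (sqrt(53) + m_i)/d_i with (m_0, d_0) = (0, 1). a_0 = floor(sqrt(53)) = 7, since 7^2 = 49 <= 53 < 64 = 8^2.
Iterate m_{i+1} = d_i*a_i - m_i, d_{i+1} = (53 - m_{i+1}^2)/d_i, a_{i+1} = floor((a_0 + m_{i+1})/d_{i+1}):
  m_1 = 1*7 - 0 = 7, d_1 = (53 - 7^2)/1 = 4/1 = 4, a_1 = floor((7 + 7)/4) = 3.
  m_2 = 4*3 - 7 = 5, d_2 = (53 - 5^2)/4 = 28/4 = 7, a_2 = floor((7 + 5)/7) = 1.
  m_3 = 7*1 - 5 = 2, d_3 = (53 - 2^2)/7 = 49/7 = 7, a_3 = floor((7 + 2)/7) = 1.
  m_4 = 7*1 - 2 = 5, d_4 = (53 - 5^2)/7 = 28/7 = 4, a_4 = floor((7 + 5)/4) = 3.
  m_5 = 4*3 - 5 = 7, d_5 = (53 - 7^2)/4 = 4/4 = 1, a_5 = floor((7 + 7)/1) = 14.
  m_6 = 1*14 - 7 = 7, d_6 = (53 - 7^2)/1 = 4/1 = 4: (m_6, d_6) = (m_1, d_1) = (7, 4), so from here the quotients repeat a_1, ..., a_5; the period length is 5.
Hence the expansion of sqrt(53) is a_0 = 7 followed by the repeating block 3, 1, 1, 3, 14 (period 5).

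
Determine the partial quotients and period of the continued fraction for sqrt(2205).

[46; (1, 22, 2, 22, 1, 92)]

Write x_i = (sqrt(2205) + m_i)/d_i with (m_0, d_0) = (0, 1). a_0 = floor(sqrt(2205)) = 46, since 46^2 = 2116 <= 2205 < 2209 = 47^2.
Iterate m_{i+1} = d_i*a_i - m_i, d_{i+1} = (2205 - m_{i+1}^2)/d_i, a_{i+1} = floor((a_0 + m_{i+1})/d_{i+1}):
  m_1 = 1*46 - 0 = 46, d_1 = (2205 - 46^2)/1 = 89/1 = 89, a_1 = floor((46 + 46)/89) = 1.
  m_2 = 89*1 - 46 = 43, d_2 = (2205 - 43^2)/89 = 356/89 = 4, a_2 = floor((46 + 43)/4) = 22.
  m_3 = 4*22 - 43 = 45, d_3 = (2205 - 45^2)/4 = 180/4 = 45, a_3 = floor((46 + 45)/45) = 2.
  m_4 = 45*2 - 45 = 45, d_4 = (2205 - 45^2)/45 = 180/45 = 4, a_4 = floor((46 + 45)/4) = 22.
  m_5 = 4*22 - 45 = 43, d_5 = (2205 - 43^2)/4 = 356/4 = 89, a_5 = floor((46 + 43)/89) = 1.
  m_6 = 89*1 - 43 = 46, d_6 = (2205 - 46^2)/89 = 89/89 = 1, a_6 = floor((46 + 46)/1) = 92.
  m_7 = 1*92 - 46 = 46, d_7 = (2205 - 46^2)/1 = 89/1 = 89: (m_7, d_7) = (m_1, d_1) = (46, 89), so from here the quotients repeat a_1, ..., a_6; the period length is 6.
Hence the expansion of sqrt(2205) is a_0 = 46 followed by the repeating block 1, 22, 2, 22, 1, 92 (period 6).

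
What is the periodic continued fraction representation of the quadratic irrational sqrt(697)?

Write x_i = (sqrt(697) + m_i)/d_i with (m_0, d_0) = (0, 1). a_0 = floor(sqrt(697)) = 26, since 26^2 = 676 <= 697 < 729 = 27^2.
Iterate m_{i+1} = d_i*a_i - m_i, d_{i+1} = (697 - m_{i+1}^2)/d_i, a_{i+1} = floor((a_0 + m_{i+1})/d_{i+1}):
  m_1 = 1*26 - 0 = 26, d_1 = (697 - 26^2)/1 = 21/1 = 21, a_1 = floor((26 + 26)/21) = 2.
  m_2 = 21*2 - 26 = 16, d_2 = (697 - 16^2)/21 = 441/21 = 21, a_2 = floor((26 + 16)/21) = 2.
  m_3 = 21*2 - 16 = 26, d_3 = (697 - 26^2)/21 = 21/21 = 1, a_3 = floor((26 + 26)/1) = 52.
  m_4 = 1*52 - 26 = 26, d_4 = (697 - 26^2)/1 = 21/1 = 21: (m_4, d_4) = (m_1, d_1) = (26, 21), so from here the quotients repeat a_1, ..., a_3; the period length is 3.
Hence the expansion of sqrt(697) is a_0 = 26 followed by the repeating block 2, 2, 52 (period 3).

[26; (2, 2, 52)]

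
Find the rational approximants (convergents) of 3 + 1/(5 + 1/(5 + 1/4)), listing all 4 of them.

Using the convergent recurrence p_i = a_i*p_{i-1} + p_{i-2}, q_i = a_i*q_{i-1} + q_{i-2} with p_{-2}=0, p_{-1}=1, q_{-2}=1, q_{-1}=0:
  i=0: a_0=3, p_0 = 3*1 + 0 = 3, q_0 = 3*0 + 1 = 1.
  i=1: a_1=5, p_1 = 5*3 + 1 = 16, q_1 = 5*1 + 0 = 5.
  i=2: a_2=5, p_2 = 5*16 + 3 = 83, q_2 = 5*5 + 1 = 26.
  i=3: a_3=4, p_3 = 4*83 + 16 = 348, q_3 = 4*26 + 5 = 109.

3/1, 16/5, 83/26, 348/109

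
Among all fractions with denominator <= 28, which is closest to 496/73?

Expand x = 496/73 as a continued fraction with the Euclidean algorithm:
  496 = 6*73 + 58, so a_0 = 6.
  73 = 1*58 + 15, so a_1 = 1.
  58 = 3*15 + 13, so a_2 = 3.
  15 = 1*13 + 2, so a_3 = 1.
  13 = 6*2 + 1, so a_4 = 6.
  2 = 2*1 + 0, so a_5 = 2.
so x = [6; 1, 3, 1, 6, 2].
Convergents (p_i = a_i*p_{i-1} + p_{i-2}, q_i = a_i*q_{i-1} + q_{i-2} with p_{-2}=0, p_{-1}=1, q_{-2}=1, q_{-1}=0), until the denominator exceeds 28:
  i=0: a_0=6, p_0 = 6*1 + 0 = 6, q_0 = 6*0 + 1 = 1.
  i=1: a_1=1, p_1 = 1*6 + 1 = 7, q_1 = 1*1 + 0 = 1.
  i=2: a_2=3, p_2 = 3*7 + 6 = 27, q_2 = 3*1 + 1 = 4.
  i=3: a_3=1, p_3 = 1*27 + 7 = 34, q_3 = 1*4 + 1 = 5.
  i=4: a_4=6, p_4 = 6*34 + 27 = 231, q_4 = 6*5 + 4 = 34.
q_4 = 34 > 28, so the last convergent with denominator <= 28 is p_3/q_3 = 34/5.
The closest fraction with denominator <= 28 is either p_3/q_3 or the intermediate fraction (k*p_3 + p_2)/(k*q_3 + q_2) with the largest k >= 1 whose denominator stays <= 28; these approach x as k grows, and every other convergent or intermediate fraction in range is farther away.
Largest k: floor((28 - q_2)/q_3) = floor((28 - 4)/5) = 4.
That gives (4*34 + 27)/(4*5 + 4) = 163/24.
Compare the errors: |x - 34/5| = |496*5 - 34*73|/(73*5) = 2/365, and |x - 163/24| = |496*24 - 163*73|/(73*24) = 5/1752.
Cross-multiplying, 5*365 = 1825 < 3504 = 2*1752, so 5/1752 is smaller: the intermediate fraction 163/24 is closer to x than 34/5.

163/24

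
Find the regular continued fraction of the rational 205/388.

[0; 1, 1, 8, 3, 7]

Run the Euclidean algorithm on 205 and 388; the successive quotients are the partial quotients a_0, a_1, ... (each step inverts the fractional part left over by the previous one):
  205 = 0*388 + 205, so a_0 = 0.
  388 = 1*205 + 183, so a_1 = 1.
  205 = 1*183 + 22, so a_2 = 1.
  183 = 8*22 + 7, so a_3 = 8.
  22 = 3*7 + 1, so a_4 = 3.
  7 = 7*1 + 0, so a_5 = 7.
The remainder reaches 0 after 6 divisions, so the expansion has 6 partial quotients, read off in order.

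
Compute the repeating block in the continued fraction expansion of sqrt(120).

Write x_i = (sqrt(120) + m_i)/d_i with (m_0, d_0) = (0, 1). a_0 = floor(sqrt(120)) = 10, since 10^2 = 100 <= 120 < 121 = 11^2.
Iterate m_{i+1} = d_i*a_i - m_i, d_{i+1} = (120 - m_{i+1}^2)/d_i, a_{i+1} = floor((a_0 + m_{i+1})/d_{i+1}):
  m_1 = 1*10 - 0 = 10, d_1 = (120 - 10^2)/1 = 20/1 = 20, a_1 = floor((10 + 10)/20) = 1.
  m_2 = 20*1 - 10 = 10, d_2 = (120 - 10^2)/20 = 20/20 = 1, a_2 = floor((10 + 10)/1) = 20.
  m_3 = 1*20 - 10 = 10, d_3 = (120 - 10^2)/1 = 20/1 = 20: (m_3, d_3) = (m_1, d_1) = (10, 20), so from here the quotients repeat a_1, a_2; the period length is 2.
Hence the expansion of sqrt(120) is a_0 = 10 followed by the repeating block 1, 20 (period 2).

[10; (1, 20)]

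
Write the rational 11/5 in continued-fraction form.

Run the Euclidean algorithm on 11 and 5; the successive quotients are the partial quotients a_0, a_1, ... (each step inverts the fractional part left over by the previous one):
  11 = 2*5 + 1, so a_0 = 2.
  5 = 5*1 + 0, so a_1 = 5.
The remainder reaches 0 after 2 divisions, so the expansion has 2 partial quotients, read off in order.

[2; 5]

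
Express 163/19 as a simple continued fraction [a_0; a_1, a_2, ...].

Run the Euclidean algorithm on 163 and 19; the successive quotients are the partial quotients a_0, a_1, ... (each step inverts the fractional part left over by the previous one):
  163 = 8*19 + 11, so a_0 = 8.
  19 = 1*11 + 8, so a_1 = 1.
  11 = 1*8 + 3, so a_2 = 1.
  8 = 2*3 + 2, so a_3 = 2.
  3 = 1*2 + 1, so a_4 = 1.
  2 = 2*1 + 0, so a_5 = 2.
The remainder reaches 0 after 6 divisions, so the expansion has 6 partial quotients, read off in order.

[8; 1, 1, 2, 1, 2]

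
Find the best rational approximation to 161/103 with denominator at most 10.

14/9

Expand x = 161/103 as a continued fraction with the Euclidean algorithm:
  161 = 1*103 + 58, so a_0 = 1.
  103 = 1*58 + 45, so a_1 = 1.
  58 = 1*45 + 13, so a_2 = 1.
  45 = 3*13 + 6, so a_3 = 3.
  13 = 2*6 + 1, so a_4 = 2.
  6 = 6*1 + 0, so a_5 = 6.
so x = [1; 1, 1, 3, 2, 6].
Convergents (p_i = a_i*p_{i-1} + p_{i-2}, q_i = a_i*q_{i-1} + q_{i-2} with p_{-2}=0, p_{-1}=1, q_{-2}=1, q_{-1}=0), until the denominator exceeds 10:
  i=0: a_0=1, p_0 = 1*1 + 0 = 1, q_0 = 1*0 + 1 = 1.
  i=1: a_1=1, p_1 = 1*1 + 1 = 2, q_1 = 1*1 + 0 = 1.
  i=2: a_2=1, p_2 = 1*2 + 1 = 3, q_2 = 1*1 + 1 = 2.
  i=3: a_3=3, p_3 = 3*3 + 2 = 11, q_3 = 3*2 + 1 = 7.
  i=4: a_4=2, p_4 = 2*11 + 3 = 25, q_4 = 2*7 + 2 = 16.
q_4 = 16 > 10, so the last convergent with denominator <= 10 is p_3/q_3 = 11/7.
The closest fraction with denominator <= 10 is either p_3/q_3 or the intermediate fraction (k*p_3 + p_2)/(k*q_3 + q_2) with the largest k >= 1 whose denominator stays <= 10; these approach x as k grows, and every other convergent or intermediate fraction in range is farther away.
Largest k: floor((10 - q_2)/q_3) = floor((10 - 2)/7) = 1.
That gives (1*11 + 3)/(1*7 + 2) = 14/9.
Compare the errors: |x - 11/7| = |161*7 - 11*103|/(103*7) = 6/721, and |x - 14/9| = |161*9 - 14*103|/(103*9) = 7/927.
Cross-multiplying, 7*721 = 5047 < 5562 = 6*927, so 7/927 is smaller: the intermediate fraction 14/9 is closer to x than 11/7.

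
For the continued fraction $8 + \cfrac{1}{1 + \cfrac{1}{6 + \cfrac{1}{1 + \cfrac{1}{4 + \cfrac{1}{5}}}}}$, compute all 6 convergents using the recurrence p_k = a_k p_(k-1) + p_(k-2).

Using the convergent recurrence p_i = a_i*p_{i-1} + p_{i-2}, q_i = a_i*q_{i-1} + q_{i-2} with p_{-2}=0, p_{-1}=1, q_{-2}=1, q_{-1}=0:
  i=0: a_0=8, p_0 = 8*1 + 0 = 8, q_0 = 8*0 + 1 = 1.
  i=1: a_1=1, p_1 = 1*8 + 1 = 9, q_1 = 1*1 + 0 = 1.
  i=2: a_2=6, p_2 = 6*9 + 8 = 62, q_2 = 6*1 + 1 = 7.
  i=3: a_3=1, p_3 = 1*62 + 9 = 71, q_3 = 1*7 + 1 = 8.
  i=4: a_4=4, p_4 = 4*71 + 62 = 346, q_4 = 4*8 + 7 = 39.
  i=5: a_5=5, p_5 = 5*346 + 71 = 1801, q_5 = 5*39 + 8 = 203.

8/1, 9/1, 62/7, 71/8, 346/39, 1801/203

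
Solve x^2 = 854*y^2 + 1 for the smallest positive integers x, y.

(x, y) = (1294299, 44290)

First expand sqrt(854) as a continued fraction. With x_i = (sqrt(854) + m_i)/d_i and (m_0, d_0) = (0, 1): a_0 = floor(sqrt(854)) = 29, since 29^2 = 841 <= 854 < 900 = 30^2.
Iterate m_{i+1} = d_i*a_i - m_i, d_{i+1} = (854 - m_{i+1}^2)/d_i, a_{i+1} = floor((a_0 + m_{i+1})/d_{i+1}):
  m_1 = 1*29 - 0 = 29, d_1 = (854 - 29^2)/1 = 13/1 = 13, a_1 = floor((29 + 29)/13) = 4.
  m_2 = 13*4 - 29 = 23, d_2 = (854 - 23^2)/13 = 325/13 = 25, a_2 = floor((29 + 23)/25) = 2.
  m_3 = 25*2 - 23 = 27, d_3 = (854 - 27^2)/25 = 125/25 = 5, a_3 = floor((29 + 27)/5) = 11.
  m_4 = 5*11 - 27 = 28, d_4 = (854 - 28^2)/5 = 70/5 = 14, a_4 = floor((29 + 28)/14) = 4.
  m_5 = 14*4 - 28 = 28, d_5 = (854 - 28^2)/14 = 70/14 = 5, a_5 = floor((29 + 28)/5) = 11.
  m_6 = 5*11 - 28 = 27, d_6 = (854 - 27^2)/5 = 125/5 = 25, a_6 = floor((29 + 27)/25) = 2.
  m_7 = 25*2 - 27 = 23, d_7 = (854 - 23^2)/25 = 325/25 = 13, a_7 = floor((29 + 23)/13) = 4.
  m_8 = 13*4 - 23 = 29, d_8 = (854 - 29^2)/13 = 13/13 = 1, a_8 = floor((29 + 29)/1) = 58.
  m_9 = 1*58 - 29 = 29, d_9 = (854 - 29^2)/1 = 13/1 = 13: (m_9, d_9) = (m_1, d_1) = (29, 13), so from here the quotients repeat a_1, ..., a_8; the period length is 8.
So sqrt(854) = [29; (4, 2, 11, 4, 11, 2, 4, 58)] with period length k = 8.
k is even, so the fundamental solution of x^2 - 854y^2 = 1 is (p_{k-1}, q_{k-1}) = (p_7, q_7); compute convergents through index 7.
Convergents (p_i = a_i*p_{i-1} + p_{i-2}, q_i = a_i*q_{i-1} + q_{i-2} with p_{-2}=0, p_{-1}=1, q_{-2}=1, q_{-1}=0):
  i=0: a_0=29, p_0 = 29*1 + 0 = 29, q_0 = 29*0 + 1 = 1.
  i=1: a_1=4, p_1 = 4*29 + 1 = 117, q_1 = 4*1 + 0 = 4.
  i=2: a_2=2, p_2 = 2*117 + 29 = 263, q_2 = 2*4 + 1 = 9.
  i=3: a_3=11, p_3 = 11*263 + 117 = 3010, q_3 = 11*9 + 4 = 103.
  i=4: a_4=4, p_4 = 4*3010 + 263 = 12303, q_4 = 4*103 + 9 = 421.
  i=5: a_5=11, p_5 = 11*12303 + 3010 = 138343, q_5 = 11*421 + 103 = 4734.
  i=6: a_6=2, p_6 = 2*138343 + 12303 = 288989, q_6 = 2*4734 + 421 = 9889.
  i=7: a_7=4, p_7 = 4*288989 + 138343 = 1294299, q_7 = 4*9889 + 4734 = 44290.
Check: 1294299^2 - 854*44290^2 = 1675209901401 - 1675209901400 = 1, so (x, y) = (1294299, 44290) solves the equation, and by the theorem it is the least positive solution.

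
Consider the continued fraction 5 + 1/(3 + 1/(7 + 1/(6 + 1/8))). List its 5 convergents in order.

5/1, 16/3, 117/22, 718/135, 5861/1102

Using the convergent recurrence p_i = a_i*p_{i-1} + p_{i-2}, q_i = a_i*q_{i-1} + q_{i-2} with p_{-2}=0, p_{-1}=1, q_{-2}=1, q_{-1}=0:
  i=0: a_0=5, p_0 = 5*1 + 0 = 5, q_0 = 5*0 + 1 = 1.
  i=1: a_1=3, p_1 = 3*5 + 1 = 16, q_1 = 3*1 + 0 = 3.
  i=2: a_2=7, p_2 = 7*16 + 5 = 117, q_2 = 7*3 + 1 = 22.
  i=3: a_3=6, p_3 = 6*117 + 16 = 718, q_3 = 6*22 + 3 = 135.
  i=4: a_4=8, p_4 = 8*718 + 117 = 5861, q_4 = 8*135 + 22 = 1102.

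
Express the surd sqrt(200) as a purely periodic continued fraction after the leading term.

Write x_i = (sqrt(200) + m_i)/d_i with (m_0, d_0) = (0, 1). a_0 = floor(sqrt(200)) = 14, since 14^2 = 196 <= 200 < 225 = 15^2.
Iterate m_{i+1} = d_i*a_i - m_i, d_{i+1} = (200 - m_{i+1}^2)/d_i, a_{i+1} = floor((a_0 + m_{i+1})/d_{i+1}):
  m_1 = 1*14 - 0 = 14, d_1 = (200 - 14^2)/1 = 4/1 = 4, a_1 = floor((14 + 14)/4) = 7.
  m_2 = 4*7 - 14 = 14, d_2 = (200 - 14^2)/4 = 4/4 = 1, a_2 = floor((14 + 14)/1) = 28.
  m_3 = 1*28 - 14 = 14, d_3 = (200 - 14^2)/1 = 4/1 = 4: (m_3, d_3) = (m_1, d_1) = (14, 4), so from here the quotients repeat a_1, a_2; the period length is 2.
Hence the expansion of sqrt(200) is a_0 = 14 followed by the repeating block 7, 28 (period 2).

[14; (7, 28)]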